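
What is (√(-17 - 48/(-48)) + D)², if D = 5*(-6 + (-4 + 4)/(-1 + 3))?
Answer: 884 - 240*I ≈ 884.0 - 240.0*I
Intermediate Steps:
D = -30 (D = 5*(-6 + 0/2) = 5*(-6 + 0*(½)) = 5*(-6 + 0) = 5*(-6) = -30)
(√(-17 - 48/(-48)) + D)² = (√(-17 - 48/(-48)) - 30)² = (√(-17 - 48*(-1/48)) - 30)² = (√(-17 + 1) - 30)² = (√(-16) - 30)² = (4*I - 30)² = (-30 + 4*I)²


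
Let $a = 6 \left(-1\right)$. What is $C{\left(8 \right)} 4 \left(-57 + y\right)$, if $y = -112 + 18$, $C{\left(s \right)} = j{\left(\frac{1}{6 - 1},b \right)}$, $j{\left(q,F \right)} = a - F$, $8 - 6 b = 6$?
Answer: $\frac{11476}{3} \approx 3825.3$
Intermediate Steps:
$b = \frac{1}{3}$ ($b = \frac{4}{3} - 1 = \frac{1}{3} \approx 0.33333$)
$a = -6$
$j{\left(q,F \right)} = -6 - F$
$C{\left(s \right)} = - \frac{19}{3}$ ($C{\left(s \right)} = -6 - \frac{1}{3} = - \frac{19}{3}$)
$y = -94$
$C{\left(8 \right)} 4 \left(-57 + y\right) = \left(- \frac{19}{3}\right) 4 \left(-57 - 94\right) = \left(- \frac{76}{3}\right) \left(-151\right) = \frac{11476}{3}$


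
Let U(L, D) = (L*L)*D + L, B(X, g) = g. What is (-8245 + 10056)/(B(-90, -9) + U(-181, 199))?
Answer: 1811/6519249 ≈ 0.00027779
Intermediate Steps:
U(L, D) = L + D*L² (U(L, D) = L²*D + L = D*L² + L = L + D*L²)
(-8245 + 10056)/(B(-90, -9) + U(-181, 199)) = (-8245 + 10056)/(-9 - 181*(1 + 199*(-181))) = 1811/(-9 - 181*(1 - 36019)) = 1811/(-9 - 181*(-36018)) = 1811/(-9 + 6519258) = 1811/6519249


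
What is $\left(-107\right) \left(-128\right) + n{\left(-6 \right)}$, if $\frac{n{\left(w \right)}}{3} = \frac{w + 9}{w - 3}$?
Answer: $13695$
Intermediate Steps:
$n{\left(w \right)} = \frac{3 \left(9 + w\right)}{-3 + w}$ ($n{\left(w \right)} = 3 \frac{w + 9}{w - 3} = 3 \frac{9 + w}{-3 + w} = \frac{3 \left(9 + w\right)}{-3 + w}$)
$\left(-107\right) \left(-128\right) + n{\left(-6 \right)} = \left(-107\right) \left(-128\right) + \frac{3 \left(9 - 6\right)}{-3 - 6} = 13696 + 3 \frac{1}{-9} \cdot 3 = 13696 + 3 \left(- \frac{1}{9}\right) 3 = 13696 - 1 = 13695$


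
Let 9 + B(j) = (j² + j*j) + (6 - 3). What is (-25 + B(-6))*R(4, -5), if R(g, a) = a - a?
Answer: 0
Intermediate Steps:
R(g, a) = 0
B(j) = -6 + 2*j² (B(j) = -9 + ((j² + j*j) + (6 - 3)) = -9 + ((j² + j²) + 3) = -9 + (2*j² + 3) = -9 + (3 + 2*j²) = -6 + 2*j²)
(-25 + B(-6))*R(4, -5) = (-25 + (-6 + 2*(-6)²))*0 = (-25 + (-6 + 2*36))*0 = (-25 + (-6 + 72))*0 = (-25 + 66)*0 = 41*0 = 0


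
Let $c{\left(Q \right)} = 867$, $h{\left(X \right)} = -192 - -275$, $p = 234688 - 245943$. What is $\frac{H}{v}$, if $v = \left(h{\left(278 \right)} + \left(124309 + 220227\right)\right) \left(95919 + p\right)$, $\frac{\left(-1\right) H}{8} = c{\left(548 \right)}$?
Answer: $- \frac{289}{1215700959} \approx -2.3772 \cdot 10^{-7}$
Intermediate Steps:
$p = -11255$ ($p = 234688 - 245943 = -11255$)
$h{\left(X \right)} = 83$ ($h{\left(X \right)} = -192 + 275 = 83$)
$H = -6936$ ($H = \left(-8\right) 867 = -6936$)
$v = 29176823016$ ($v = \left(83 + \left(124309 + 220227\right)\right) \left(95919 - 11255\right) = \left(83 + 344536\right) 84664 = 344619 \cdot 84664 = 29176823016$)
$\frac{H}{v} = - \frac{6936}{29176823016} = \left(-6936\right) \frac{1}{29176823016} = - \frac{289}{1215700959}$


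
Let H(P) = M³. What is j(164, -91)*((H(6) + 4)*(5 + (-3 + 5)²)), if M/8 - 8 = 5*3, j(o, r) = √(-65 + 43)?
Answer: 56065572*I*√22 ≈ 2.6297e+8*I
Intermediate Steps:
j(o, r) = I*√22 (j(o, r) = √(-22) = I*√22)
M = 184 (M = 64 + 8*(5*3) = 64 + 8*15 = 64 + 120 = 184)
H(P) = 6229504 (H(P) = 184³ = 6229504)
j(164, -91)*((H(6) + 4)*(5 + (-3 + 5)²)) = (I*√22)*((6229504 + 4)*(5 + (-3 + 5)²)) = (I*√22)*(6229508*(5 + 2²)) = (I*√22)*(6229508*(5 + 4)) = (I*√22)*(6229508*9) = (I*√22)*56065572 = 56065572*I*√22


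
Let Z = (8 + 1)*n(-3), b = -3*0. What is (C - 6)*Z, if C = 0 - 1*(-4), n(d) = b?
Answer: 0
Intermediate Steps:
b = 0
n(d) = 0
C = 4 (C = 0 + 4 = 4)
Z = 0 (Z = (8 + 1)*0 = 9*0 = 0)
(C - 6)*Z = (4 - 6)*0 = -2*0 = 0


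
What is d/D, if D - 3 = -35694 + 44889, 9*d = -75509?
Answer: -10787/11826 ≈ -0.91214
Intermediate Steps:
d = -75509/9 (d = (1/9)*(-75509) = -75509/9 ≈ -8389.9)
D = 9198 (D = 3 + (-35694 + 44889) = 3 + 9195 = 9198)
d/D = -75509/9/9198 = -75509/9*1/9198 = -10787/11826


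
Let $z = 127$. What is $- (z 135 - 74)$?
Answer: $-17071$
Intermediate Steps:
$- (z 135 - 74) = - (127 \cdot 135 - 74) = - (17145 - 74) = \left(-1\right) 17071 = -17071$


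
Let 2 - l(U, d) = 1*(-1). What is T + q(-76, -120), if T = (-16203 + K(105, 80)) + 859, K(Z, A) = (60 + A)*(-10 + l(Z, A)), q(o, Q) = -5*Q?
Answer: -15724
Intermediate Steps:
l(U, d) = 3 (l(U, d) = 2 - (-1) = 2 - 1*(-1) = 2 + 1 = 3)
K(Z, A) = -420 - 7*A (K(Z, A) = (60 + A)*(-10 + 3) = (60 + A)*(-7) = -420 - 7*A)
T = -16324 (T = (-16203 + (-420 - 7*80)) + 859 = (-16203 + (-420 - 560)) + 859 = (-16203 - 980) + 859 = -17183 + 859 = -16324)
T + q(-76, -120) = -16324 - 5*(-120) = -16324 + 600 = -15724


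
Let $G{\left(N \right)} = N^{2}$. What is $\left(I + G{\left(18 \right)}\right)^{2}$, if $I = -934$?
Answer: $372100$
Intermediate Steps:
$\left(I + G{\left(18 \right)}\right)^{2} = \left(-934 + 18^{2}\right)^{2} = \left(-934 + 324\right)^{2} = \left(-610\right)^{2} = 372100$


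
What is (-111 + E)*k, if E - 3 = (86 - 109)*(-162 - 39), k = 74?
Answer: 334110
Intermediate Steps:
E = 4626 (E = 3 + (86 - 109)*(-162 - 39) = 3 - 23*(-201) = 3 + 4623 = 4626)
(-111 + E)*k = (-111 + 4626)*74 = 4515*74 = 334110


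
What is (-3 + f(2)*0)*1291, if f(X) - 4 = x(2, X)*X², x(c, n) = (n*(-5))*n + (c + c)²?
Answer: -3873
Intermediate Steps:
x(c, n) = -5*n² + 4*c² (x(c, n) = (-5*n)*n + (2*c)² = -5*n² + 4*c²)
f(X) = 4 + X²*(16 - 5*X²) (f(X) = 4 + (-5*X² + 4*2²)*X² = 4 + (-5*X² + 4*4)*X² = 4 + (-5*X² + 16)*X² = 4 + (16 - 5*X²)*X² = 4 + X²*(16 - 5*X²))
(-3 + f(2)*0)*1291 = (-3 + (4 + 2²*(16 - 5*2²))*0)*1291 = (-3 + (4 + 4*(16 - 5*4))*0)*1291 = (-3 + (4 + 4*(16 - 20))*0)*1291 = (-3 + (4 + 4*(-4))*0)*1291 = (-3 + (4 - 16)*0)*1291 = (-3 - 12*0)*1291 = (-3 + 0)*1291 = -3*1291 = -3873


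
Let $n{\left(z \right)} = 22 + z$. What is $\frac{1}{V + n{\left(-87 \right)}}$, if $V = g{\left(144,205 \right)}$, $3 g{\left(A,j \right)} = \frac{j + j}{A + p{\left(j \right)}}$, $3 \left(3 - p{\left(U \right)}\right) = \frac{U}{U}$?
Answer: $- \frac{44}{2819} \approx -0.015608$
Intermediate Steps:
$p{\left(U \right)} = \frac{8}{3}$ ($p{\left(U \right)} = 3 - \frac{U \frac{1}{U}}{3} = 3 - \frac{1}{3} = \frac{8}{3}$)
$g{\left(A,j \right)} = \frac{2 j}{3 \left(\frac{8}{3} + A\right)}$ ($g{\left(A,j \right)} = \frac{\left(j + j\right) \frac{1}{A + \frac{8}{3}}}{3} = \frac{2 j \frac{1}{\frac{8}{3} + A}}{3} = \frac{2 j}{3 \left(\frac{8}{3} + A\right)}$)
$V = \frac{41}{44}$ ($V = 2 \cdot 205 \frac{1}{8 + 3 \cdot 144} = 2 \cdot 205 \frac{1}{8 + 432} = 2 \cdot 205 \cdot \frac{1}{440} = \frac{41}{44} \approx 0.93182$)
$\frac{1}{V + n{\left(-87 \right)}} = \frac{1}{\frac{41}{44} + \left(22 - 87\right)} = \frac{1}{\frac{41}{44} - 65} = \frac{1}{- \frac{2819}{44}} = - \frac{44}{2819}$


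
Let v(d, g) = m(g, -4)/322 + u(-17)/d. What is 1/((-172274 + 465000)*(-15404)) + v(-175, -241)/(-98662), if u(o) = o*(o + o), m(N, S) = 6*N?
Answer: 10103369295759/127903542212133800 ≈ 7.8992e-5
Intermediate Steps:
u(o) = 2*o² (u(o) = o*(2*o) = 2*o²)
v(d, g) = 578/d + 3*g/161 (v(d, g) = (6*g)/322 + (2*(-17)²)/d = (6*g)*(1/322) + (2*289)/d = 3*g/161 + 578/d = 578/d + 3*g/161)
1/((-172274 + 465000)*(-15404)) + v(-175, -241)/(-98662) = 1/((-172274 + 465000)*(-15404)) + (578/(-175) + (3/161)*(-241))/(-98662) = -1/15404/292726 + (578*(-1/175) - 723/161)*(-1/98662) = (1/292726)*(-1/15404) + (-578/175 - 723/161)*(-1/98662) = -1/4509151304 - 31369/4025*(-1/98662) = -1/4509151304 + 31369/397114550 = 10103369295759/127903542212133800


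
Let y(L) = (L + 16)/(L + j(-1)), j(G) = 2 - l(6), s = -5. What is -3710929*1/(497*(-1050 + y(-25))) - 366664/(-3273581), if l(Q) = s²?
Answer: 197429377706360/27328211008329 ≈ 7.2244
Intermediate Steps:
l(Q) = 25 (l(Q) = (-5)² = 25)
j(G) = -23 (j(G) = 2 - 1*25 = 2 - 25 = -23)
y(L) = (16 + L)/(-23 + L) (y(L) = (L + 16)/(L - 23) = (16 + L)/(-23 + L))
-3710929*1/(497*(-1050 + y(-25))) - 366664/(-3273581) = -3710929*1/(497*(-1050 + (16 - 25)/(-23 - 25))) - 366664/(-3273581) = -3710929*1/(497*(-1050 - 9/(-48))) - 366664*(-1/3273581) = -3710929*1/(497*(-1050 - 1/48*(-9))) + 366664/3273581 = -3710929*1/(497*(-1050 + 3/16)) + 366664/3273581 = -3710929/((-16797/16*497)) + 366664/3273581 = -3710929/(-8348109/16) + 366664/3273581 = -3710929*(-16/8348109) + 366664/3273581 = 59374864/8348109 + 366664/3273581 = 197429377706360/27328211008329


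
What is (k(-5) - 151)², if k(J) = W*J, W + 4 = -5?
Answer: 11236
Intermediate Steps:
W = -9 (W = -4 - 5 = -9)
k(J) = -9*J
(k(-5) - 151)² = (-9*(-5) - 151)² = (45 - 151)² = (-106)² = 11236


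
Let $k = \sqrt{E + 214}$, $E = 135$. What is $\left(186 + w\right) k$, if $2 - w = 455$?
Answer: $- 267 \sqrt{349} \approx -4988.0$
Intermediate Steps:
$w = -453$ ($w = 2 - 455 = -453$)
$k = \sqrt{349}$ ($k = \sqrt{135 + 214} = \sqrt{349} \approx 18.682$)
$\left(186 + w\right) k = \left(186 - 453\right) \sqrt{349} = - 267 \sqrt{349}$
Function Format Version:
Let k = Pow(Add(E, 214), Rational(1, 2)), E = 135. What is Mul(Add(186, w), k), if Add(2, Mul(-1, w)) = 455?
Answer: Mul(-267, Pow(349, Rational(1, 2))) ≈ -4988.0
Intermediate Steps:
w = -453 (w = Add(2, Mul(-1, 455)) = Add(2, -455) = -453)
k = Pow(349, Rational(1, 2)) (k = Pow(Add(135, 214), Rational(1, 2)) = Pow(349, Rational(1, 2)) ≈ 18.682)
Mul(Add(186, w), k) = Mul(Add(186, -453), Pow(349, Rational(1, 2))) = Mul(-267, Pow(349, Rational(1, 2)))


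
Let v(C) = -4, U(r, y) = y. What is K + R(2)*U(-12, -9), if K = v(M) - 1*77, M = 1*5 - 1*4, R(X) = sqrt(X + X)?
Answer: -99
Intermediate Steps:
R(X) = sqrt(2)*sqrt(X) (R(X) = sqrt(2*X) = sqrt(2)*sqrt(X))
M = 1 (M = 5 - 4 = 1)
K = -81 (K = -4 - 1*77 = -4 - 77 = -81)
K + R(2)*U(-12, -9) = -81 + (sqrt(2)*sqrt(2))*(-9) = -81 + 2*(-9) = -81 - 18 = -99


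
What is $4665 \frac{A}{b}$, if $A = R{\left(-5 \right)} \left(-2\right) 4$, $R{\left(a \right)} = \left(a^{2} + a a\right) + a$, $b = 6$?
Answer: $-279900$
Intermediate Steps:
$R{\left(a \right)} = a + 2 a^{2}$ ($R{\left(a \right)} = \left(a^{2} + a^{2}\right) + a = 2 a^{2} + a = a + 2 a^{2}$)
$A = -360$ ($A = - 5 \left(1 + 2 \left(-5\right)\right) \left(-2\right) 4 = - 5 \left(1 - 10\right) \left(-2\right) 4 = \left(-5\right) \left(-9\right) \left(-2\right) 4 = 45 \left(-2\right) 4 = \left(-90\right) 4 = -360$)
$4665 \frac{A}{b} = 4665 \left(- \frac{360}{6}\right) = 4665 \left(\left(-360\right) \frac{1}{6}\right) = 4665 \left(-60\right) = -279900$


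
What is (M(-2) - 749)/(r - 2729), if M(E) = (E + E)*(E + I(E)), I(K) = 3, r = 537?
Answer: 753/2192 ≈ 0.34352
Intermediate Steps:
M(E) = 2*E*(3 + E) (M(E) = (E + E)*(E + 3) = (2*E)*(3 + E) = 2*E*(3 + E))
(M(-2) - 749)/(r - 2729) = (2*(-2)*(3 - 2) - 749)/(537 - 2729) = (2*(-2)*1 - 749)/(-2192) = (-4 - 749)*(-1/2192) = -753*(-1/2192) = 753/2192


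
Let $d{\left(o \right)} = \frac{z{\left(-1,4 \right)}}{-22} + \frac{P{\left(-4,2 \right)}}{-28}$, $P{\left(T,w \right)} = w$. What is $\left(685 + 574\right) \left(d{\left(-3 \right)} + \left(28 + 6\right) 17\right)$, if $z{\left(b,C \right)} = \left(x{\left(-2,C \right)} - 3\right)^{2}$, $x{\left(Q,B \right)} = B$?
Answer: $\frac{56021723}{77} \approx 7.2756 \cdot 10^{5}$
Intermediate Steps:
$z{\left(b,C \right)} = \left(-3 + C\right)^{2}$ ($z{\left(b,C \right)} = \left(C - 3\right)^{2} = \left(-3 + C\right)^{2}$)
$d{\left(o \right)} = - \frac{9}{77}$ ($d{\left(o \right)} = \frac{\left(-3 + 4\right)^{2}}{-22} + \frac{2}{-28} = 1^{2} \left(- \frac{1}{22}\right) + 2 \left(- \frac{1}{28}\right) = 1 \left(- \frac{1}{22}\right) - \frac{1}{14} = - \frac{1}{22} - \frac{1}{14} = - \frac{9}{77}$)
$\left(685 + 574\right) \left(d{\left(-3 \right)} + \left(28 + 6\right) 17\right) = \left(685 + 574\right) \left(- \frac{9}{77} + \left(28 + 6\right) 17\right) = 1259 \left(- \frac{9}{77} + 34 \cdot 17\right) = 1259 \left(- \frac{9}{77} + 578\right) = 1259 \cdot \frac{44497}{77} = \frac{56021723}{77}$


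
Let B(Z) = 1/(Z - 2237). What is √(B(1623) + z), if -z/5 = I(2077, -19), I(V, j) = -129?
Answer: √243161806/614 ≈ 25.397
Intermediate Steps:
z = 645 (z = -5*(-129) = 645)
B(Z) = 1/(-2237 + Z)
√(B(1623) + z) = √(1/(-2237 + 1623) + 645) = √(1/(-614) + 645) = √(-1/614 + 645) = √(396029/614) = √243161806/614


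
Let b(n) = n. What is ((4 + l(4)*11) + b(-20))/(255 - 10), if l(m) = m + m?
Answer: 72/245 ≈ 0.29388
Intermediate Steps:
l(m) = 2*m
((4 + l(4)*11) + b(-20))/(255 - 10) = ((4 + (2*4)*11) - 20)/(255 - 10) = ((4 + 8*11) - 20)/245 = ((4 + 88) - 20)*(1/245) = (92 - 20)*(1/245) = 72*(1/245) = 72/245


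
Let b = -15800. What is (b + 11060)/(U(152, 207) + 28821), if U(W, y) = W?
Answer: -4740/28973 ≈ -0.16360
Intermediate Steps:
(b + 11060)/(U(152, 207) + 28821) = (-15800 + 11060)/(152 + 28821) = -4740/28973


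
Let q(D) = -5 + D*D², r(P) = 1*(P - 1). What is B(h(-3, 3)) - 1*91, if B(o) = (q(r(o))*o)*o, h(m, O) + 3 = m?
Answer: -12619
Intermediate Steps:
r(P) = -1 + P (r(P) = 1*(-1 + P) = -1 + P)
h(m, O) = -3 + m
q(D) = -5 + D³
B(o) = o²*(-5 + (-1 + o)³) (B(o) = ((-5 + (-1 + o)³)*o)*o = (o*(-5 + (-1 + o)³))*o = o²*(-5 + (-1 + o)³))
B(h(-3, 3)) - 1*91 = (-3 - 3)²*(-5 + (-1 + (-3 - 3))³) - 1*91 = (-6)²*(-5 + (-1 - 6)³) - 91 = 36*(-5 + (-7)³) - 91 = 36*(-5 - 343) - 91 = 36*(-348) - 91 = -12528 - 91 = -12619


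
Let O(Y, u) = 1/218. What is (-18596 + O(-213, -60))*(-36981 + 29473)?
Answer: 15218441958/109 ≈ 1.3962e+8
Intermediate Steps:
O(Y, u) = 1/218
(-18596 + O(-213, -60))*(-36981 + 29473) = (-18596 + 1/218)*(-36981 + 29473) = -4053927/218*(-7508) = 15218441958/109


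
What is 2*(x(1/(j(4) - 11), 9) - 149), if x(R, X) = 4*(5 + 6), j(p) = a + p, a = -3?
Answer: -210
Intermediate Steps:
j(p) = -3 + p
x(R, X) = 44 (x(R, X) = 4*11 = 44)
2*(x(1/(j(4) - 11), 9) - 149) = 2*(44 - 149) = 2*(-105) = -210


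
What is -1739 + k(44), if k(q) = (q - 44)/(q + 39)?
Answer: -1739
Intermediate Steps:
k(q) = (-44 + q)/(39 + q)
-1739 + k(44) = -1739 + (-44 + 44)/(39 + 44) = -1739 + 0/83 = -1739 + (1/83)*0 = -1739 + 0 = -1739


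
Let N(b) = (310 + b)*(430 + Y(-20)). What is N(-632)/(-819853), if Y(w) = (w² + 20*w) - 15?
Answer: 133630/819853 ≈ 0.16299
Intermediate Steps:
Y(w) = -15 + w² + 20*w
N(b) = 128650 + 415*b (N(b) = (310 + b)*(430 + (-15 + (-20)² + 20*(-20))) = (310 + b)*(430 + (-15 + 400 - 400)) = (310 + b)*(430 - 15) = (310 + b)*415 = 128650 + 415*b)
N(-632)/(-819853) = (128650 + 415*(-632))/(-819853) = (128650 - 262280)*(-1/819853) = -133630*(-1/819853) = 133630/819853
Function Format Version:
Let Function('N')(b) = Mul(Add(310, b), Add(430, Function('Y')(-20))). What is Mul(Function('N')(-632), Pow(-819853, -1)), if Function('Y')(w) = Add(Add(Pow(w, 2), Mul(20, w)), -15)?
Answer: Rational(133630, 819853) ≈ 0.16299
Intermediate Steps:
Function('Y')(w) = Add(-15, Pow(w, 2), Mul(20, w))
Function('N')(b) = Add(128650, Mul(415, b)) (Function('N')(b) = Mul(Add(310, b), Add(430, Add(-15, Pow(-20, 2), Mul(20, -20)))) = Mul(Add(310, b), Add(430, Add(-15, 400, -400))) = Mul(Add(310, b), Add(430, -15)) = Mul(Add(310, b), 415) = Add(128650, Mul(415, b)))
Mul(Function('N')(-632), Pow(-819853, -1)) = Mul(Add(128650, Mul(415, -632)), Pow(-819853, -1)) = Mul(Add(128650, -262280), Rational(-1, 819853)) = Mul(-133630, Rational(-1, 819853)) = Rational(133630, 819853)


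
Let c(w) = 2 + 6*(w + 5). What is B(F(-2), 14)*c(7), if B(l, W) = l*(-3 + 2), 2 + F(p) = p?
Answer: 296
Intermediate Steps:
F(p) = -2 + p
c(w) = 32 + 6*w (c(w) = 2 + 6*(5 + w) = 2 + (30 + 6*w) = 32 + 6*w)
B(l, W) = -l (B(l, W) = l*(-1) = -l)
B(F(-2), 14)*c(7) = (-(-2 - 2))*(32 + 6*7) = (-1*(-4))*(32 + 42) = 4*74 = 296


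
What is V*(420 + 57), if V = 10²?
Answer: 47700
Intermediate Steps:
V = 100
V*(420 + 57) = 100*(420 + 57) = 100*477 = 47700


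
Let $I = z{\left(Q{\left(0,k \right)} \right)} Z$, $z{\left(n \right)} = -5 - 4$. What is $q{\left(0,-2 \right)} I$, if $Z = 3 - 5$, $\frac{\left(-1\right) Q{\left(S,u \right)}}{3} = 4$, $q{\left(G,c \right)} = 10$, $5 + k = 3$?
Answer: $180$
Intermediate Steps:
$k = -2$ ($k = -5 + 3 = -2$)
$Q{\left(S,u \right)} = -12$ ($Q{\left(S,u \right)} = \left(-3\right) 4 = -12$)
$Z = -2$
$z{\left(n \right)} = -9$
$I = 18$ ($I = \left(-9\right) \left(-2\right) = 18$)
$q{\left(0,-2 \right)} I = 10 \cdot 18 = 180$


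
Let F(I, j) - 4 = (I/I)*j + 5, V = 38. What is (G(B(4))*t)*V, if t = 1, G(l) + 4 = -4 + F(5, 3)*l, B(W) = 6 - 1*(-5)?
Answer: 4712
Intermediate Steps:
B(W) = 11 (B(W) = 6 + 5 = 11)
F(I, j) = 9 + j (F(I, j) = 4 + ((I/I)*j + 5) = 4 + (1*j + 5) = 4 + (j + 5) = 4 + (5 + j) = 9 + j)
G(l) = -8 + 12*l (G(l) = -4 + (-4 + (9 + 3)*l) = -4 + (-4 + 12*l) = -8 + 12*l)
(G(B(4))*t)*V = ((-8 + 12*11)*1)*38 = ((-8 + 132)*1)*38 = (124*1)*38 = 124*38 = 4712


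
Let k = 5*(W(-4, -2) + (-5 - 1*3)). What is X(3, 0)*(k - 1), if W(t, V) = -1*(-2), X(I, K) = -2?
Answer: 62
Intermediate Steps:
W(t, V) = 2
k = -30 (k = 5*(2 + (-5 - 1*3)) = 5*(2 + (-5 - 3)) = 5*(2 - 8) = 5*(-6) = -30)
X(3, 0)*(k - 1) = -2*(-30 - 1) = -2*(-31) = 62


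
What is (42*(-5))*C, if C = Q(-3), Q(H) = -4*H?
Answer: -2520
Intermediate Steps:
C = 12 (C = -4*(-3) = 12)
(42*(-5))*C = (42*(-5))*12 = -210*12 = -2520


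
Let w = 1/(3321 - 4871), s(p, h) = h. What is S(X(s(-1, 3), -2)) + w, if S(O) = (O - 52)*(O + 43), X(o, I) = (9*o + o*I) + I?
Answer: -3171301/1550 ≈ -2046.0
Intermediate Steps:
X(o, I) = I + 9*o + I*o (X(o, I) = (9*o + I*o) + I = I + 9*o + I*o)
S(O) = (-52 + O)*(43 + O)
w = -1/1550 (w = 1/(-1550) = -1/1550 ≈ -0.00064516)
S(X(s(-1, 3), -2)) + w = (-2236 + (-2 + 9*3 - 2*3)**2 - 9*(-2 + 9*3 - 2*3)) - 1/1550 = (-2236 + (-2 + 27 - 6)**2 - 9*(-2 + 27 - 6)) - 1/1550 = (-2236 + 19**2 - 9*19) - 1/1550 = (-2236 + 361 - 171) - 1/1550 = -2046 - 1/1550 = -3171301/1550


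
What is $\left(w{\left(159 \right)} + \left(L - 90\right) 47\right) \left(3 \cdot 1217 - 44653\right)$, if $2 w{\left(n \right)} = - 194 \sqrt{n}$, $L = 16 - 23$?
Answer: $186928118 + 3977194 \sqrt{159} \approx 2.3708 \cdot 10^{8}$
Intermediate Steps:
$L = -7$
$w{\left(n \right)} = - 97 \sqrt{n}$ ($w{\left(n \right)} = \frac{\left(-194\right) \sqrt{n}}{2} = - 97 \sqrt{n}$)
$\left(w{\left(159 \right)} + \left(L - 90\right) 47\right) \left(3 \cdot 1217 - 44653\right) = \left(- 97 \sqrt{159} + \left(-7 - 90\right) 47\right) \left(3 \cdot 1217 - 44653\right) = \left(- 97 \sqrt{159} - 4559\right) \left(3651 - 44653\right) = \left(- 97 \sqrt{159} - 4559\right) \left(-41002\right) = \left(-4559 - 97 \sqrt{159}\right) \left(-41002\right) = 186928118 + 3977194 \sqrt{159}$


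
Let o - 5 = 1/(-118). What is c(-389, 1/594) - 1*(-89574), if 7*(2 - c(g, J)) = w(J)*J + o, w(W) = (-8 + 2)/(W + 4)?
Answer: 175872298207/1963402 ≈ 89575.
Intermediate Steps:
o = 589/118 (o = 5 + 1/(-118) = 5 - 1/118 = 589/118 ≈ 4.9915)
w(W) = -6/(4 + W)
c(g, J) = 1063/826 + 6*J/(7*(4 + J)) (c(g, J) = 2 - ((-6/(4 + J))*J + 589/118)/7 = 2 - (-6*J/(4 + J) + 589/118)/7 = 2 - (589/118 - 6*J/(4 + J))/7 = 2 + (-589/826 + 6*J/(7*(4 + J))) = 1063/826 + 6*J/(7*(4 + J)))
c(-389, 1/594) - 1*(-89574) = (4252 + 1771/594)/(826*(4 + 1/594)) - 1*(-89574) = (4252 + 1771*(1/594))/(826*(4 + 1/594)) + 89574 = (4252 + 161/54)/(826*(2377/594)) + 89574 = (1/826)*(594/2377)*(229769/54) + 89574 = 2527459/1963402 + 89574 = 175872298207/1963402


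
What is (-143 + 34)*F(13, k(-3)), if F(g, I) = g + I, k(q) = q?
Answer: -1090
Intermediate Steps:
F(g, I) = I + g
(-143 + 34)*F(13, k(-3)) = (-143 + 34)*(-3 + 13) = -109*10 = -1090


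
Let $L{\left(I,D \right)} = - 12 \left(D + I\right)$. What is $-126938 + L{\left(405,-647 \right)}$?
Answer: $-124034$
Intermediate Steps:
$L{\left(I,D \right)} = - 12 D - 12 I$
$-126938 + L{\left(405,-647 \right)} = -126938 - -2904 = -126938 + \left(7764 - 4860\right) = -126938 + 2904 = -124034$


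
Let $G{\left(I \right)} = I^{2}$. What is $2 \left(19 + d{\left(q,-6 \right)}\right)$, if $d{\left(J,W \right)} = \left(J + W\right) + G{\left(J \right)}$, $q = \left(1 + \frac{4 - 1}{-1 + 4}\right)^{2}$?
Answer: $66$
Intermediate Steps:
$q = 4$ ($q = \left(1 + \frac{3}{3}\right)^{2} = \left(1 + 3 \cdot \frac{1}{3}\right)^{2} = \left(1 + 1\right)^{2} = 2^{2} = 4$)
$d{\left(J,W \right)} = J + W + J^{2}$ ($d{\left(J,W \right)} = \left(J + W\right) + J^{2} = J + W + J^{2}$)
$2 \left(19 + d{\left(q,-6 \right)}\right) = 2 \left(19 + \left(4 - 6 + 4^{2}\right)\right) = 2 \left(19 + \left(4 - 6 + 16\right)\right) = 2 \left(19 + 14\right) = 2 \cdot 33 = 66$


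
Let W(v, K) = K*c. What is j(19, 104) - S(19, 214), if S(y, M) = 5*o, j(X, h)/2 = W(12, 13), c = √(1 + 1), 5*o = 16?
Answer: -16 + 26*√2 ≈ 20.770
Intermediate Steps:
o = 16/5 (o = (⅕)*16 = 16/5 ≈ 3.2000)
c = √2 ≈ 1.4142
W(v, K) = K*√2
j(X, h) = 26*√2 (j(X, h) = 2*(13*√2) = 26*√2)
S(y, M) = 16 (S(y, M) = 5*(16/5) = 16)
j(19, 104) - S(19, 214) = 26*√2 - 1*16 = 26*√2 - 16 = -16 + 26*√2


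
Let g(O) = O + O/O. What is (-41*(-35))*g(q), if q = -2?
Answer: -1435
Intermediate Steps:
g(O) = 1 + O (g(O) = O + 1 = 1 + O)
(-41*(-35))*g(q) = (-41*(-35))*(1 - 2) = 1435*(-1) = -1435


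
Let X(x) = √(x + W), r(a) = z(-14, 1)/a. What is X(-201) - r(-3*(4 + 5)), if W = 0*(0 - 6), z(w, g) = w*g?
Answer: -14/27 + I*√201 ≈ -0.51852 + 14.177*I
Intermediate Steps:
z(w, g) = g*w
W = 0 (W = 0*(-6) = 0)
r(a) = -14/a (r(a) = (1*(-14))/a = -14/a)
X(x) = √x (X(x) = √(x + 0) = √x)
X(-201) - r(-3*(4 + 5)) = √(-201) - (-14)/((-3*(4 + 5))) = I*√201 - (-14)/((-3*9)) = I*√201 - (-14)/(-27) = I*√201 - (-14)*(-1)/27 = I*√201 - 1*14/27 = I*√201 - 14/27 = -14/27 + I*√201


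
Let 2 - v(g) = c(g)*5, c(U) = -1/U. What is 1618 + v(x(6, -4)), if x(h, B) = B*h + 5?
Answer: 30775/19 ≈ 1619.7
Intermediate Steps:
x(h, B) = 5 + B*h
v(g) = 2 + 5/g (v(g) = 2 - (-1/g)*5 = 2 - (-5)/g = 2 + 5/g)
1618 + v(x(6, -4)) = 1618 + (2 + 5/(5 - 4*6)) = 1618 + (2 + 5/(5 - 24)) = 1618 + (2 + 5/(-19)) = 1618 + (2 + 5*(-1/19)) = 1618 + (2 - 5/19) = 1618 + 33/19 = 30775/19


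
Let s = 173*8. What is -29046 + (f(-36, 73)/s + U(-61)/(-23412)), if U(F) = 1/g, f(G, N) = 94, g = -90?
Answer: -10587963744277/364524840 ≈ -29046.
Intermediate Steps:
s = 1384
U(F) = -1/90 (U(F) = 1/(-90) = -1/90)
-29046 + (f(-36, 73)/s + U(-61)/(-23412)) = -29046 + (94/1384 - 1/90/(-23412)) = -29046 + (94*(1/1384) - 1/90*(-1/23412)) = -29046 + (47/692 + 1/2107080) = -29046 + 24758363/364524840 = -10587963744277/364524840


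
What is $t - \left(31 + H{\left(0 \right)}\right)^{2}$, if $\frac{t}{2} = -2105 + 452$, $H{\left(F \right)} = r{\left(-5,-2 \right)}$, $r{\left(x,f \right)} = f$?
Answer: $-4147$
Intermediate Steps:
$H{\left(F \right)} = -2$
$t = -3306$ ($t = 2 \left(-2105 + 452\right) = 2 \left(-1653\right) = -3306$)
$t - \left(31 + H{\left(0 \right)}\right)^{2} = -3306 - \left(31 - 2\right)^{2} = -3306 - 29^{2} = -3306 - 841 = -4147$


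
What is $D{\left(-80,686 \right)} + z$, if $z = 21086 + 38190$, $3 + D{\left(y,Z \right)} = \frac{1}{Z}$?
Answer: $\frac{40661279}{686} \approx 59273.0$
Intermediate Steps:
$D{\left(y,Z \right)} = -3 + \frac{1}{Z}$
$z = 59276$
$D{\left(-80,686 \right)} + z = \left(-3 + \frac{1}{686}\right) + 59276 = - \frac{2057}{686} + 59276 = \frac{40661279}{686}$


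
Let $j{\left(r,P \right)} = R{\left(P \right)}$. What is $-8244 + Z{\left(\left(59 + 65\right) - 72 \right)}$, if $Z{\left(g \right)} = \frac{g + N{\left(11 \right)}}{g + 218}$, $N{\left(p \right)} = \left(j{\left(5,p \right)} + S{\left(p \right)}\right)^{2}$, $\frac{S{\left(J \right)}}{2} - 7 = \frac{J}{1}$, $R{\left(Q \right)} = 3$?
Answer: $- \frac{2224307}{270} \approx -8238.2$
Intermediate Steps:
$j{\left(r,P \right)} = 3$
$S{\left(J \right)} = 14 + 2 J$ ($S{\left(J \right)} = 14 + 2 \frac{J}{1} = 14 + 2 J 1 = 14 + 2 J$)
$N{\left(p \right)} = \left(17 + 2 p\right)^{2}$ ($N{\left(p \right)} = \left(3 + \left(14 + 2 p\right)\right)^{2} = \left(17 + 2 p\right)^{2}$)
$Z{\left(g \right)} = \frac{1521 + g}{218 + g}$ ($Z{\left(g \right)} = \frac{g + \left(17 + 2 \cdot 11\right)^{2}}{g + 218} = \frac{g + \left(17 + 22\right)^{2}}{218 + g} = \frac{g + 39^{2}}{218 + g} = \frac{g + 1521}{218 + g} = \frac{1521 + g}{218 + g}$)
$-8244 + Z{\left(\left(59 + 65\right) - 72 \right)} = -8244 + \frac{1521 + \left(\left(59 + 65\right) - 72\right)}{218 + \left(\left(59 + 65\right) - 72\right)} = -8244 + \frac{1521 + \left(124 - 72\right)}{218 + \left(124 - 72\right)} = -8244 + \frac{1521 + 52}{218 + 52} = -8244 + \frac{1}{270} \cdot 1573 = -8244 + \frac{1573}{270} = - \frac{2224307}{270}$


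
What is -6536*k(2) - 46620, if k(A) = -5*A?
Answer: 18740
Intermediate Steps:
-6536*k(2) - 46620 = -(-32680)*2 - 46620 = -6536*(-10) - 46620 = 65360 - 46620 = 18740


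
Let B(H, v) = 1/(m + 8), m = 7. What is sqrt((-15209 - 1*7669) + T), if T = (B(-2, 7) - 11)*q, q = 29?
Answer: I*sqrt(5218890)/15 ≈ 152.3*I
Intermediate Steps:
B(H, v) = 1/15 (B(H, v) = 1/(7 + 8) = 1/15)
T = -4756/15 (T = (1/15 - 11)*29 = -164/15*29 = -4756/15 ≈ -317.07)
sqrt((-15209 - 1*7669) + T) = sqrt((-15209 - 1*7669) - 4756/15) = sqrt((-15209 - 7669) - 4756/15) = sqrt(-22878 - 4756/15) = sqrt(-347926/15) = I*sqrt(5218890)/15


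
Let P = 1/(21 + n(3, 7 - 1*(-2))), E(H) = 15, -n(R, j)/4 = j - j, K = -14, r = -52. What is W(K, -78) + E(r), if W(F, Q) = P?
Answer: 316/21 ≈ 15.048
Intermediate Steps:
n(R, j) = 0 (n(R, j) = -4*(j - j) = -4*0 = 0)
P = 1/21 (P = 1/(21 + 0) = 1/21 ≈ 0.047619)
W(F, Q) = 1/21
W(K, -78) + E(r) = 1/21 + 15 = 316/21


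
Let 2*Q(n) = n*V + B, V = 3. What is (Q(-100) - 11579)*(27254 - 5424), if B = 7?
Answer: -255967665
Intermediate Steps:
Q(n) = 7/2 + 3*n/2 (Q(n) = (n*3 + 7)/2 = (3*n + 7)/2 = (7 + 3*n)/2 = 7/2 + 3*n/2)
(Q(-100) - 11579)*(27254 - 5424) = ((7/2 + (3/2)*(-100)) - 11579)*(27254 - 5424) = ((7/2 - 150) - 11579)*21830 = (-293/2 - 11579)*21830 = -23451/2*21830 = -255967665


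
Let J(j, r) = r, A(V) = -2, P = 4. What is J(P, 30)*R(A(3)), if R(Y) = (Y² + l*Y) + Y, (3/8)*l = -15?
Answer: 2460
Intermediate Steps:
l = -40 (l = (8/3)*(-15) = -40)
R(Y) = Y² - 39*Y (R(Y) = (Y² - 40*Y) + Y = Y² - 39*Y)
J(P, 30)*R(A(3)) = 30*(-2*(-39 - 2)) = 30*(-2*(-41)) = 30*82 = 2460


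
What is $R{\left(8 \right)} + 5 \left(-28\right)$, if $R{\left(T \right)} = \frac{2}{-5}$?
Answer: $- \frac{702}{5} \approx -140.4$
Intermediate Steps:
$R{\left(T \right)} = - \frac{2}{5}$ ($R{\left(T \right)} = 2 \left(- \frac{1}{5}\right) = - \frac{2}{5}$)
$R{\left(8 \right)} + 5 \left(-28\right) = - \frac{2}{5} + 5 \left(-28\right) = - \frac{2}{5} - 140 = - \frac{702}{5}$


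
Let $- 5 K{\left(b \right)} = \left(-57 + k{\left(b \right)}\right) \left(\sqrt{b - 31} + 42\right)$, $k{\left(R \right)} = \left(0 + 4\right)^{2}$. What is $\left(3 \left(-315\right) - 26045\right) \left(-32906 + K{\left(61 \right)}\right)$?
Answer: $878837584 - 221318 \sqrt{30} \approx 8.7763 \cdot 10^{8}$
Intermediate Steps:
$k{\left(R \right)} = 16$ ($k{\left(R \right)} = 4^{2} = 16$)
$K{\left(b \right)} = \frac{1722}{5} + \frac{41 \sqrt{-31 + b}}{5}$ ($K{\left(b \right)} = - \frac{\left(-57 + 16\right) \left(\sqrt{b - 31} + 42\right)}{5} = - \frac{\left(-41\right) \left(\sqrt{-31 + b} + 42\right)}{5} = - \frac{\left(-41\right) \left(42 + \sqrt{-31 + b}\right)}{5} = - \frac{-1722 - 41 \sqrt{-31 + b}}{5} = \frac{1722}{5} + \frac{41 \sqrt{-31 + b}}{5}$)
$\left(3 \left(-315\right) - 26045\right) \left(-32906 + K{\left(61 \right)}\right) = \left(3 \left(-315\right) - 26045\right) \left(-32906 + \left(\frac{1722}{5} + \frac{41 \sqrt{-31 + 61}}{5}\right)\right) = \left(-945 - 26045\right) \left(-32906 + \left(\frac{1722}{5} + \frac{41 \sqrt{30}}{5}\right)\right) = - 26990 \left(- \frac{162808}{5} + \frac{41 \sqrt{30}}{5}\right) = 878837584 - 221318 \sqrt{30}$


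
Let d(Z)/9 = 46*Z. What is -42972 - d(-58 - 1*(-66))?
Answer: -46284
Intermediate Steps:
d(Z) = 414*Z (d(Z) = 9*(46*Z) = 414*Z)
-42972 - d(-58 - 1*(-66)) = -42972 - 414*(-58 - 1*(-66)) = -42972 - 414*(-58 + 66) = -42972 - 414*8 = -42972 - 1*3312 = -42972 - 3312 = -46284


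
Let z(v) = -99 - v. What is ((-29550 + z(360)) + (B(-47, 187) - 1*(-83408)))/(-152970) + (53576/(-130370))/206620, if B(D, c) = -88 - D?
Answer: -5988813655858/17169001861325 ≈ -0.34882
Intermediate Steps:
((-29550 + z(360)) + (B(-47, 187) - 1*(-83408)))/(-152970) + (53576/(-130370))/206620 = ((-29550 + (-99 - 1*360)) + ((-88 - 1*(-47)) - 1*(-83408)))/(-152970) + (53576/(-130370))/206620 = ((-29550 + (-99 - 360)) + ((-88 + 47) + 83408))*(-1/152970) + (53576*(-1/130370))*(1/206620) = ((-29550 - 459) + (-41 + 83408))*(-1/152970) - 26788/65185*1/206620 = (-30009 + 83367)*(-1/152970) - 6697/3367131175 = 53358*(-1/152970) - 6697/3367131175 = -8893/25495 - 6697/3367131175 = -5988813655858/17169001861325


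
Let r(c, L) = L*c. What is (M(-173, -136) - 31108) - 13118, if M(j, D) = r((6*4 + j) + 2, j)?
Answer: -18795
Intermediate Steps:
M(j, D) = j*(26 + j) (M(j, D) = j*((6*4 + j) + 2) = j*((24 + j) + 2) = j*(26 + j))
(M(-173, -136) - 31108) - 13118 = (-173*(26 - 173) - 31108) - 13118 = (-173*(-147) - 31108) - 13118 = (25431 - 31108) - 13118 = -5677 - 13118 = -18795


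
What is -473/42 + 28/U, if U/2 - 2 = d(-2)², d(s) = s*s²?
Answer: -5105/462 ≈ -11.050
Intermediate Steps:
d(s) = s³
U = 132 (U = 4 + 2*((-2)³)² = 4 + 2*(-8)² = 4 + 2*64 = 4 + 128 = 132)
-473/42 + 28/U = -473/42 + 28/132 = -473*1/42 + 28*(1/132) = -473/42 + 7/33 = -5105/462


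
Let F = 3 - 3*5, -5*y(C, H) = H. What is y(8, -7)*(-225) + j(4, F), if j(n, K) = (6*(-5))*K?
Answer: 45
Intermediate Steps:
y(C, H) = -H/5
F = -12 (F = 3 - 15 = -12)
j(n, K) = -30*K
y(8, -7)*(-225) + j(4, F) = -⅕*(-7)*(-225) - 30*(-12) = (7/5)*(-225) + 360 = -315 + 360 = 45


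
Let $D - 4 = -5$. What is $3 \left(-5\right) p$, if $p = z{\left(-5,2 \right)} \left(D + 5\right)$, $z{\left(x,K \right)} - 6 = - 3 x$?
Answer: $-1260$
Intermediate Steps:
$D = -1$ ($D = 4 - 5 = -1$)
$z{\left(x,K \right)} = 6 - 3 x$
$p = 84$ ($p = \left(6 - -15\right) \left(-1 + 5\right) = \left(6 + 15\right) 4 = 21 \cdot 4 = 84$)
$3 \left(-5\right) p = 3 \left(-5\right) 84 = \left(-15\right) 84 = -1260$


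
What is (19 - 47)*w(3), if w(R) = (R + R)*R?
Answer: -504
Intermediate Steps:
w(R) = 2*R² (w(R) = (2*R)*R = 2*R²)
(19 - 47)*w(3) = (19 - 47)*(2*3²) = -56*9 = -28*18 = -504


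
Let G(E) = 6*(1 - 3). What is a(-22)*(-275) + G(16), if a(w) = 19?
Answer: -5237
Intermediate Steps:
G(E) = -12 (G(E) = 6*(-2) = -12)
a(-22)*(-275) + G(16) = 19*(-275) - 12 = -5225 - 12 = -5237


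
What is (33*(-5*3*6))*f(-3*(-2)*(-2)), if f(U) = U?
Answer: 35640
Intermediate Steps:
(33*(-5*3*6))*f(-3*(-2)*(-2)) = (33*(-5*3*6))*(-3*(-2)*(-2)) = (33*(-15*6))*(6*(-2)) = (33*(-90))*(-12) = -2970*(-12) = 35640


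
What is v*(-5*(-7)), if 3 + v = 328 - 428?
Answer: -3605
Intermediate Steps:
v = -103 (v = -3 + (328 - 428) = -3 - 100 = -103)
v*(-5*(-7)) = -(-515)*(-7) = -103*35 = -3605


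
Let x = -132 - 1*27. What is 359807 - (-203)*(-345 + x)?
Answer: 257495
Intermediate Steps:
x = -159 (x = -132 - 27 = -159)
359807 - (-203)*(-345 + x) = 359807 - (-203)*(-345 - 159) = 359807 - (-203)*(-504) = 359807 - 1*102312 = 359807 - 102312 = 257495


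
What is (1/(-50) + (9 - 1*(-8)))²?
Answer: 720801/2500 ≈ 288.32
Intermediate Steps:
(1/(-50) + (9 - 1*(-8)))² = (-1/50 + (9 + 8))² = (-1/50 + 17)² = (849/50)² = 720801/2500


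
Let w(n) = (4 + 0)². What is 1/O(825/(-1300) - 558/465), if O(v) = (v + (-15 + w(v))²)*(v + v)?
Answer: 33800/103509 ≈ 0.32654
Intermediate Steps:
w(n) = 16 (w(n) = 4² = 16)
O(v) = 2*v*(1 + v) (O(v) = (v + (-15 + 16)²)*(v + v) = (v + 1²)*(2*v) = (v + 1)*(2*v) = (1 + v)*(2*v) = 2*v*(1 + v))
1/O(825/(-1300) - 558/465) = 1/(2*(825/(-1300) - 558/465)*(1 + (825/(-1300) - 558/465))) = 1/(2*(825*(-1/1300) - 558*1/465)*(1 + (825*(-1/1300) - 558*1/465))) = 1/(2*(-33/52 - 6/5)*(1 + (-33/52 - 6/5))) = 1/(2*(-477/260)*(1 - 477/260)) = 1/(2*(-477/260)*(-217/260)) = 1/(103509/33800) = 33800/103509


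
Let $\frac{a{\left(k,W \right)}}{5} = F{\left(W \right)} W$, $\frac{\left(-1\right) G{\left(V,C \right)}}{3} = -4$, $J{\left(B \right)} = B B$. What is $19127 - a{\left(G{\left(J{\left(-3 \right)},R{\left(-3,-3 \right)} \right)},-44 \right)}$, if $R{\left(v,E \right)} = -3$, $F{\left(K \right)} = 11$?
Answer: $21547$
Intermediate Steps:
$J{\left(B \right)} = B^{2}$
$G{\left(V,C \right)} = 12$ ($G{\left(V,C \right)} = \left(-3\right) \left(-4\right) = 12$)
$a{\left(k,W \right)} = 55 W$ ($a{\left(k,W \right)} = 5 \cdot 11 W = 55 W$)
$19127 - a{\left(G{\left(J{\left(-3 \right)},R{\left(-3,-3 \right)} \right)},-44 \right)} = 19127 - 55 \left(-44\right) = 19127 - -2420 = 19127 + 2420 = 21547$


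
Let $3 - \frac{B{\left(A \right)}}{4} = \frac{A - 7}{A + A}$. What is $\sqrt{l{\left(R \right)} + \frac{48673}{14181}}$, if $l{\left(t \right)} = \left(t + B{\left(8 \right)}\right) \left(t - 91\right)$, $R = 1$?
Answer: $\frac{i \sqrt{920291565738}}{28362} \approx 33.824 i$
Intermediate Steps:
$B{\left(A \right)} = 12 - \frac{2 \left(-7 + A\right)}{A}$ ($B{\left(A \right)} = 12 - 4 \frac{A - 7}{A + A} = 12 - 4 \frac{-7 + A}{2 A} = 12 - \frac{2 \left(-7 + A\right)}{A}$)
$l{\left(t \right)} = \left(-91 + t\right) \left(\frac{47}{4} + t\right)$ ($l{\left(t \right)} = \left(t + \left(10 + \frac{14}{8}\right)\right) \left(t - 91\right) = \left(t + \left(10 + 14 \cdot \frac{1}{8}\right)\right) \left(-91 + t\right) = \left(t + \left(10 + \frac{7}{4}\right)\right) \left(-91 + t\right) = \left(t + \frac{47}{4}\right) \left(-91 + t\right) = \left(\frac{47}{4} + t\right) \left(-91 + t\right) = \left(-91 + t\right) \left(\frac{47}{4} + t\right)$)
$\sqrt{l{\left(R \right)} + \frac{48673}{14181}} = \sqrt{\left(- \frac{4277}{4} + 1^{2} - \frac{317}{4}\right) + \frac{48673}{14181}} = \sqrt{\left(- \frac{4277}{4} + 1 - \frac{317}{4}\right) + 48673 \cdot \frac{1}{14181}} = \sqrt{- \frac{2295}{2} + \frac{48673}{14181}} = \sqrt{- \frac{32448049}{28362}} = \frac{i \sqrt{920291565738}}{28362}$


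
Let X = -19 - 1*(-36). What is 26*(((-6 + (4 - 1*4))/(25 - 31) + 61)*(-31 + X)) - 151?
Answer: -22719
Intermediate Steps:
X = 17 (X = -19 + 36 = 17)
26*(((-6 + (4 - 1*4))/(25 - 31) + 61)*(-31 + X)) - 151 = 26*(((-6 + (4 - 1*4))/(25 - 31) + 61)*(-31 + 17)) - 151 = 26*(((-6 + (4 - 4))/(-6) + 61)*(-14)) - 151 = 26*(((-6 + 0)*(-⅙) + 61)*(-14)) - 151 = 26*((-6*(-⅙) + 61)*(-14)) - 151 = 26*((1 + 61)*(-14)) - 151 = 26*(62*(-14)) - 151 = 26*(-868) - 151 = -22568 - 151 = -22719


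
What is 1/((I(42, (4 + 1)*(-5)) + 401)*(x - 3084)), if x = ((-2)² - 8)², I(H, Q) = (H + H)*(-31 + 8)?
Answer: 1/4697108 ≈ 2.1290e-7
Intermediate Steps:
I(H, Q) = -46*H (I(H, Q) = (2*H)*(-23) = -46*H)
x = 16 (x = (4 - 8)² = (-4)² = 16)
1/((I(42, (4 + 1)*(-5)) + 401)*(x - 3084)) = 1/((-46*42 + 401)*(16 - 3084)) = 1/((-1932 + 401)*(-3068)) = 1/(-1531*(-3068)) = 1/4697108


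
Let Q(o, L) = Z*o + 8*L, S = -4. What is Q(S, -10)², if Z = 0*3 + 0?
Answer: 6400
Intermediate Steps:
Z = 0 (Z = 0 + 0 = 0)
Q(o, L) = 8*L (Q(o, L) = 0*o + 8*L = 0 + 8*L = 8*L)
Q(S, -10)² = (8*(-10))² = (-80)² = 6400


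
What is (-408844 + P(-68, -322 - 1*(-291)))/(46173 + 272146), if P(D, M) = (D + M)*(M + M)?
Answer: -402706/318319 ≈ -1.2651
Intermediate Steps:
P(D, M) = 2*M*(D + M) (P(D, M) = (D + M)*(2*M) = 2*M*(D + M))
(-408844 + P(-68, -322 - 1*(-291)))/(46173 + 272146) = (-408844 + 2*(-322 - 1*(-291))*(-68 + (-322 - 1*(-291))))/(46173 + 272146) = (-408844 + 2*(-322 + 291)*(-68 + (-322 + 291)))/318319 = (-408844 + 2*(-31)*(-68 - 31))*(1/318319) = (-408844 + 2*(-31)*(-99))*(1/318319) = (-408844 + 6138)*(1/318319) = -402706*1/318319 = -402706/318319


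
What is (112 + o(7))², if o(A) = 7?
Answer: 14161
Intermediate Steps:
(112 + o(7))² = (112 + 7)² = 119² = 14161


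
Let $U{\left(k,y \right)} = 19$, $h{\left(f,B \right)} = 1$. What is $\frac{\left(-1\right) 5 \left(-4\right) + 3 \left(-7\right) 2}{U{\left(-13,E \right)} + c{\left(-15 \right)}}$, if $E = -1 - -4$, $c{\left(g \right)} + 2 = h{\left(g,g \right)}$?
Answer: $- \frac{11}{9} \approx -1.2222$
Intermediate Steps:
$c{\left(g \right)} = -1$ ($c{\left(g \right)} = -2 + 1 = -1$)
$E = 3$ ($E = -1 + 4 = 3$)
$\frac{\left(-1\right) 5 \left(-4\right) + 3 \left(-7\right) 2}{U{\left(-13,E \right)} + c{\left(-15 \right)}} = \frac{\left(-1\right) 5 \left(-4\right) + 3 \left(-7\right) 2}{19 - 1} = \frac{\left(-5\right) \left(-4\right) - 42}{18} = \left(20 - 42\right) \frac{1}{18} = \left(-22\right) \frac{1}{18} = - \frac{11}{9}$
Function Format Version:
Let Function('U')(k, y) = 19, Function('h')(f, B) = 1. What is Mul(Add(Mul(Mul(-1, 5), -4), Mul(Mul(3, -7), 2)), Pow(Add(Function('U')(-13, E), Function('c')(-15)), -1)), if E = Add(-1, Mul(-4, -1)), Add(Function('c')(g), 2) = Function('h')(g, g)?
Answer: Rational(-11, 9) ≈ -1.2222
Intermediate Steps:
Function('c')(g) = -1 (Function('c')(g) = Add(-2, 1) = -1)
E = 3 (E = Add(-1, 4) = 3)
Mul(Add(Mul(Mul(-1, 5), -4), Mul(Mul(3, -7), 2)), Pow(Add(Function('U')(-13, E), Function('c')(-15)), -1)) = Mul(Add(Mul(Mul(-1, 5), -4), Mul(Mul(3, -7), 2)), Pow(Add(19, -1), -1)) = Mul(Add(Mul(-5, -4), Mul(-21, 2)), Pow(18, -1)) = Mul(Add(20, -42), Rational(1, 18)) = Mul(-22, Rational(1, 18)) = Rational(-11, 9)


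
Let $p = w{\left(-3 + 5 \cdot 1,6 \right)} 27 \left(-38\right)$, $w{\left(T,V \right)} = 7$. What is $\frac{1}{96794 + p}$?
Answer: $\frac{1}{89612} \approx 1.1159 \cdot 10^{-5}$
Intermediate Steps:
$p = -7182$ ($p = 7 \cdot 27 \left(-38\right) = 189 \left(-38\right) = -7182$)
$\frac{1}{96794 + p} = \frac{1}{96794 - 7182} = \frac{1}{89612}$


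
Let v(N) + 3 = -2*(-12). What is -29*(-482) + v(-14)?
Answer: 13999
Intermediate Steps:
v(N) = 21 (v(N) = -3 - 2*(-12) = -3 + 24 = 21)
-29*(-482) + v(-14) = -29*(-482) + 21 = 13978 + 21 = 13999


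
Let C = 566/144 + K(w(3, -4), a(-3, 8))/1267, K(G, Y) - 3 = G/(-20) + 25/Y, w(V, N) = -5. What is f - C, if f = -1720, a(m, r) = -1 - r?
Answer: -157263875/91224 ≈ -1723.9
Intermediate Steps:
K(G, Y) = 3 + 25/Y - G/20 (K(G, Y) = 3 + (G/(-20) + 25/Y) = 3 + (G*(-1/20) + 25/Y) = 3 + (-G/20 + 25/Y) = 3 + (25/Y - G/20) = 3 + 25/Y - G/20)
C = 358595/91224 (C = 566/144 + (3 + 25/(-1 - 1*8) - 1/20*(-5))/1267 = 566*(1/144) + (3 + 25/(-1 - 8) + 1/4)*(1/1267) = 283/72 + (3 + 25/(-9) + 1/4)*(1/1267) = 283/72 + (3 + 25*(-1/9) + 1/4)*(1/1267) = 283/72 + (3 - 25/9 + 1/4)*(1/1267) = 283/72 + (17/36)*(1/1267) = 283/72 + 17/45612 = 358595/91224 ≈ 3.9309)
f - C = -1720 - 1*358595/91224 = -1720 - 358595/91224 = -157263875/91224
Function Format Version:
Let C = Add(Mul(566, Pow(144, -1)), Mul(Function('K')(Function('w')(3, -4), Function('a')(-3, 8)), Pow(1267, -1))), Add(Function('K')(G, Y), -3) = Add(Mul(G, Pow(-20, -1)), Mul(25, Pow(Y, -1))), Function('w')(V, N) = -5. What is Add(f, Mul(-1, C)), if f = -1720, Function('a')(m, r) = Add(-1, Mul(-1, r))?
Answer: Rational(-157263875, 91224) ≈ -1723.9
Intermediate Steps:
Function('K')(G, Y) = Add(3, Mul(25, Pow(Y, -1)), Mul(Rational(-1, 20), G)) (Function('K')(G, Y) = Add(3, Add(Mul(G, Pow(-20, -1)), Mul(25, Pow(Y, -1)))) = Add(3, Add(Mul(G, Rational(-1, 20)), Mul(25, Pow(Y, -1)))) = Add(3, Add(Mul(Rational(-1, 20), G), Mul(25, Pow(Y, -1)))) = Add(3, Add(Mul(25, Pow(Y, -1)), Mul(Rational(-1, 20), G))) = Add(3, Mul(25, Pow(Y, -1)), Mul(Rational(-1, 20), G)))
C = Rational(358595, 91224) (C = Add(Mul(566, Pow(144, -1)), Mul(Add(3, Mul(25, Pow(Add(-1, Mul(-1, 8)), -1)), Mul(Rational(-1, 20), -5)), Pow(1267, -1))) = Add(Mul(566, Rational(1, 144)), Mul(Add(3, Mul(25, Pow(Add(-1, -8), -1)), Rational(1, 4)), Rational(1, 1267))) = Add(Rational(283, 72), Mul(Add(3, Mul(25, Pow(-9, -1)), Rational(1, 4)), Rational(1, 1267))) = Add(Rational(283, 72), Mul(Add(3, Mul(25, Rational(-1, 9)), Rational(1, 4)), Rational(1, 1267))) = Add(Rational(283, 72), Mul(Add(3, Rational(-25, 9), Rational(1, 4)), Rational(1, 1267))) = Add(Rational(283, 72), Mul(Rational(17, 36), Rational(1, 1267))) = Add(Rational(283, 72), Rational(17, 45612)) = Rational(358595, 91224) ≈ 3.9309)
Add(f, Mul(-1, C)) = Add(-1720, Mul(-1, Rational(358595, 91224))) = Add(-1720, Rational(-358595, 91224)) = Rational(-157263875, 91224)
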